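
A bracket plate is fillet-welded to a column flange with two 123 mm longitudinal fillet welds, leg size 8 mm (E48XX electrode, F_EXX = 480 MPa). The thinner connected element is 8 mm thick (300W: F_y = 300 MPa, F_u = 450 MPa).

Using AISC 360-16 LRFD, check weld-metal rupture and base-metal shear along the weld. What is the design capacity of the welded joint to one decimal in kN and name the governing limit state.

300.5 kN (weld metal governs)

Weld metal: throat = 0.707×8 = 5.656 mm, L = 2×123 = 246 mm. φR_n = 0.75 × 0.6 × 480 × 5.656 × 246 = 300.5 kN.
Base metal shear (8 mm plate): yield φR_n = 1.0×0.6×300×8×246 = 354.2 kN; rupture φR_n = 0.75×0.6×450×8×246 = 398.5 kN; take 354.2 kN (yield).
Governing: min(300.5, 354.2) = 300.5 kN → weld metal.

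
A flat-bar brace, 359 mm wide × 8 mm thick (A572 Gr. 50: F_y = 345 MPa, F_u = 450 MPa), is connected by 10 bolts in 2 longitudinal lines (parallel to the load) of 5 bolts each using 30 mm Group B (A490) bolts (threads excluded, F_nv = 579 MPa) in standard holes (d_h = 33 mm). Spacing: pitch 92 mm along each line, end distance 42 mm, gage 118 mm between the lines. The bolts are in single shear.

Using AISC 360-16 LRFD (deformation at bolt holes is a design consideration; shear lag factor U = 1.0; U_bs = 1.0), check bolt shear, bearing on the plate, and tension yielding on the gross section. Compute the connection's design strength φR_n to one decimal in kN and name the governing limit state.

Bolt shear: A_b = π(30)²/4 = 706.86 mm². φR_n = 0.75 × 579 × 706.86 × 10 × 1 = 3069.5 kN.
Bearing (8 mm plate, F_u = 450 MPa): end bolts L_c = 42 − 33/2 = 25.5, R_n = min(1.2×25.5×8×450, 2.4×30×8×450) = 110.16 kN/bolt; interior L_c = 92 − 33 = 59, R_n = 254.88 kN/bolt. φR_n = 0.75 × (2×110.16 + 8×254.88) = 1694.5 kN.
Tension yield (gross): A_g = 359×8 = 2872 mm². φR_n = 0.90 × 345 × 2872 = 891.8 kN.
Governing: min(3069.5, 1694.5, 891.8) = 891.8 kN → gross-section yield.

891.8 kN (gross-section yield governs)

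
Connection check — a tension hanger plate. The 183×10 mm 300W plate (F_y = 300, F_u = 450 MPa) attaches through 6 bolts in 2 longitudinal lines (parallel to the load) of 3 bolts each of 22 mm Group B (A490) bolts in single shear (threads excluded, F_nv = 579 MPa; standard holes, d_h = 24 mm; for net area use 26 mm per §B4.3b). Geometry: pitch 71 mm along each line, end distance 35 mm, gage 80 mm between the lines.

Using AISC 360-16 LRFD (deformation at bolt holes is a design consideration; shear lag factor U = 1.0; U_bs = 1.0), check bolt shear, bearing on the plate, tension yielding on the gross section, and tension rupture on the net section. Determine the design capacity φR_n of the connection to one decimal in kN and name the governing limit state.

442.1 kN (net-section rupture governs)

Bolt shear: A_b = π(22)²/4 = 380.13 mm². φR_n = 0.75 × 579 × 380.13 × 6 × 1 = 990.4 kN.
Bearing (10 mm plate, F_u = 450 MPa): end bolts L_c = 35 − 24/2 = 23, R_n = min(1.2×23×10×450, 2.4×22×10×450) = 124.2 kN/bolt; interior L_c = 71 − 24 = 47, R_n = 237.6 kN/bolt. φR_n = 0.75 × (2×124.2 + 4×237.6) = 899.1 kN.
Tension yield (gross): A_g = 183×10 = 1830 mm². φR_n = 0.90 × 300 × 1830 = 494.1 kN.
Tension rupture (net): A_n = (183 − 2×26)×10 = 1310 mm² (U = 1.0, A_e = A_n). φR_n = 0.75 × 450 × 1310 = 442.1 kN.
Governing: min(990.4, 899.1, 494.1, 442.1) = 442.1 kN → net-section rupture.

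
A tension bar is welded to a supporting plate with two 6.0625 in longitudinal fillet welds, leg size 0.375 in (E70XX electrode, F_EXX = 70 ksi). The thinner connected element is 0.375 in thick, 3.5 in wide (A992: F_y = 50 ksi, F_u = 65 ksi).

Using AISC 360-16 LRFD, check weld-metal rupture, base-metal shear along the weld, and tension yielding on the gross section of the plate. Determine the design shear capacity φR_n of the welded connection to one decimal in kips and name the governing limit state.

59.1 kips (gross-section yield governs)

Weld metal: throat = 0.707×0.375 = 0.26513 in, L = 2×6.0625 = 12.125 in. φR_n = 0.75 × 0.6 × 70 × 0.26513 × 12.125 = 101.3 kips.
Base metal shear (0.375 in plate): yield φR_n = 1.0×0.6×50×0.375×12.125 = 136.4 kips; rupture φR_n = 0.75×0.6×65×0.375×12.125 = 133.0 kips; take 133.0 kips (rupture).
Tension yield (gross): A_g = 3.5×0.375 = 1.3125 in². φR_n = 0.90 × 50 × 1.3125 = 59.1 kips.
Governing: min(101.3, 133.0, 59.1) = 59.1 kips → gross-section yield.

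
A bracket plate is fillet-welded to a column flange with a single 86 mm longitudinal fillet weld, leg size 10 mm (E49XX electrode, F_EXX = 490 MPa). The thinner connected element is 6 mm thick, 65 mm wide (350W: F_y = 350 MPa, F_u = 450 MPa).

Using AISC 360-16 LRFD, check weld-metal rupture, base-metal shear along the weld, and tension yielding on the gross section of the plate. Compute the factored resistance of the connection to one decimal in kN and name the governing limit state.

Weld metal: throat = 0.707×10 = 7.07 mm, L = 86 mm. φR_n = 0.75 × 0.6 × 490 × 7.07 × 86 = 134.1 kN.
Base metal shear (6 mm plate): yield φR_n = 1.0×0.6×350×6×86 = 108.4 kN; rupture φR_n = 0.75×0.6×450×6×86 = 104.5 kN; take 104.5 kN (rupture).
Tension yield (gross): A_g = 65×6 = 390 mm². φR_n = 0.90 × 350 × 390 = 122.9 kN.
Governing: min(134.1, 104.5, 122.9) = 104.5 kN → base-metal shear.

104.5 kN (base-metal shear governs)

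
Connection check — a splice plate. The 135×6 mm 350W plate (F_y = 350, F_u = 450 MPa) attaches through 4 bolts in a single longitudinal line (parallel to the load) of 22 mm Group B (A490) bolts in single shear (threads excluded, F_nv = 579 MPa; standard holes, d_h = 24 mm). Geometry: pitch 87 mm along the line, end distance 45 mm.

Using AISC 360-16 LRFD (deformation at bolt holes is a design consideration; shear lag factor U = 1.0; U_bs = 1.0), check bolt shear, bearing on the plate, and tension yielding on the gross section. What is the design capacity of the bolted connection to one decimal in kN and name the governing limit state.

Bolt shear: A_b = π(22)²/4 = 380.13 mm². φR_n = 0.75 × 579 × 380.13 × 4 × 1 = 660.3 kN.
Bearing (6 mm plate, F_u = 450 MPa): end bolts L_c = 45 − 24/2 = 33, R_n = min(1.2×33×6×450, 2.4×22×6×450) = 106.92 kN/bolt; interior L_c = 87 − 24 = 63, R_n = 142.56 kN/bolt. φR_n = 0.75 × (1×106.92 + 3×142.56) = 401.0 kN.
Tension yield (gross): A_g = 135×6 = 810 mm². φR_n = 0.90 × 350 × 810 = 255.2 kN.
Governing: min(660.3, 401.0, 255.2) = 255.2 kN → gross-section yield.

255.2 kN (gross-section yield governs)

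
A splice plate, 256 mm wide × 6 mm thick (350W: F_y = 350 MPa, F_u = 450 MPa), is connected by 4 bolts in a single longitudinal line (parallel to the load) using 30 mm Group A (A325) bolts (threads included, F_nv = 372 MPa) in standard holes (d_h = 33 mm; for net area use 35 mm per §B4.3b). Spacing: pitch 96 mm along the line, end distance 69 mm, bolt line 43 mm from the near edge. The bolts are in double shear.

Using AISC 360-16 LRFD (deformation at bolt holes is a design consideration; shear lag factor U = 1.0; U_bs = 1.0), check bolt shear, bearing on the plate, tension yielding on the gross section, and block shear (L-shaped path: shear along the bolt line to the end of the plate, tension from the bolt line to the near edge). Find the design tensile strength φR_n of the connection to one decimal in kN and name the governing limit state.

Bolt shear: A_b = π(30)²/4 = 706.86 mm². φR_n = 0.75 × 372 × 706.86 × 4 × 2 = 1577.7 kN.
Bearing (6 mm plate, F_u = 450 MPa): end bolts L_c = 69 − 33/2 = 52.5, R_n = min(1.2×52.5×6×450, 2.4×30×6×450) = 170.1 kN/bolt; interior L_c = 96 − 33 = 63, R_n = 194.4 kN/bolt. φR_n = 0.75 × (1×170.1 + 3×194.4) = 565.0 kN.
Tension yield (gross): A_g = 256×6 = 1536 mm². φR_n = 0.90 × 350 × 1536 = 483.8 kN.
Block shear: shear path 1×[69+3×96] = 1×357 mm, A_gv = 2142, A_nv = 1×(357 − 3.5×35)×6 = 1407 mm²; tension to near edge: (43 − 0.5×35)×6 = 153 mm². R_n = min(0.6×450×1407, 0.6×350×2142) + 1.0×450×153 = min(379.89, 449.82) + 68.85 = 448.74 kN. φR_n = 0.75 × 448.74 = 336.6 kN.
Governing: min(1577.7, 565.0, 483.8, 336.6) = 336.6 kN → block shear.

336.6 kN (block shear governs)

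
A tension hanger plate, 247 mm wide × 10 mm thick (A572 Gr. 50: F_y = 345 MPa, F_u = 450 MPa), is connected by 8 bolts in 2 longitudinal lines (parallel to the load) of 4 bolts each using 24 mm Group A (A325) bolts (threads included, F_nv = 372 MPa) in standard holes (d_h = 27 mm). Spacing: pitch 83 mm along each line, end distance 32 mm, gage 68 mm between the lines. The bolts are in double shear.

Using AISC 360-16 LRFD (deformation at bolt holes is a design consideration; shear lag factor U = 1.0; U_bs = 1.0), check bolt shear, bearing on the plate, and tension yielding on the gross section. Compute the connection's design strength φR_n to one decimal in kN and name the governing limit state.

Bolt shear: A_b = π(24)²/4 = 452.39 mm². φR_n = 0.75 × 372 × 452.39 × 8 × 2 = 2019.5 kN.
Bearing (10 mm plate, F_u = 450 MPa): end bolts L_c = 32 − 27/2 = 18.5, R_n = min(1.2×18.5×10×450, 2.4×24×10×450) = 99.9 kN/bolt; interior L_c = 83 − 27 = 56, R_n = 259.2 kN/bolt. φR_n = 0.75 × (2×99.9 + 6×259.2) = 1316.3 kN.
Tension yield (gross): A_g = 247×10 = 2470 mm². φR_n = 0.90 × 345 × 2470 = 766.9 kN.
Governing: min(2019.5, 1316.3, 766.9) = 766.9 kN → gross-section yield.

766.9 kN (gross-section yield governs)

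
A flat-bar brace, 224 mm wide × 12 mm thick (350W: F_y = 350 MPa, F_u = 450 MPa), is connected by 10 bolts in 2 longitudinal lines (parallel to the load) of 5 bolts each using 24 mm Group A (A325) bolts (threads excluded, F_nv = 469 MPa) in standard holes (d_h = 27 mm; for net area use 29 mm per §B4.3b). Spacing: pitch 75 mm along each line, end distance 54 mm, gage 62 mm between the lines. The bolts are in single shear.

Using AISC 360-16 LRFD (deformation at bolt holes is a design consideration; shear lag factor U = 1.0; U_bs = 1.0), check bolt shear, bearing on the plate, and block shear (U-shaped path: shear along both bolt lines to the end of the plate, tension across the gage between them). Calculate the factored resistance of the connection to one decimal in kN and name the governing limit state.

1219.9 kN (block shear governs)

Bolt shear: A_b = π(24)²/4 = 452.39 mm². φR_n = 0.75 × 469 × 452.39 × 10 × 1 = 1591.3 kN.
Bearing (12 mm plate, F_u = 450 MPa): end bolts L_c = 54 − 27/2 = 40.5, R_n = min(1.2×40.5×12×450, 2.4×24×12×450) = 262.44 kN/bolt; interior L_c = 75 − 27 = 48, R_n = 311.04 kN/bolt. φR_n = 0.75 × (2×262.44 + 8×311.04) = 2259.9 kN.
Block shear: shear path 2×[54+4×75] = 2×354 mm, A_gv = 8496, A_nv = 2×(354 − 4.5×29)×12 = 5364 mm²; tension across gage: (62 − 1×29)×12 = 396 mm². R_n = min(0.6×450×5364, 0.6×350×8496) + 1.0×450×396 = min(1448.3, 1784.2) + 178.2 = 1626.5 kN. φR_n = 0.75 × 1626.5 = 1219.9 kN.
Governing: min(1591.3, 2259.9, 1219.9) = 1219.9 kN → block shear.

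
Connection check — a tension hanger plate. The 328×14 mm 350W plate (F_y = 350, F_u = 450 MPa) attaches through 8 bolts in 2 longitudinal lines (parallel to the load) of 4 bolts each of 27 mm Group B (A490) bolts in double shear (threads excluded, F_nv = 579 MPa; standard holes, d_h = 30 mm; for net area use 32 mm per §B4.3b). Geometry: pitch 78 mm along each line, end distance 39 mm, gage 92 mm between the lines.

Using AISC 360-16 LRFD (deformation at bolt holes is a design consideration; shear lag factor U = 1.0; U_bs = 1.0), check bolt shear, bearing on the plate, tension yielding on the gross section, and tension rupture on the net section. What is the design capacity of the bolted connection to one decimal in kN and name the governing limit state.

Bolt shear: A_b = π(27)²/4 = 572.56 mm². φR_n = 0.75 × 579 × 572.56 × 8 × 2 = 3978.1 kN.
Bearing (14 mm plate, F_u = 450 MPa): end bolts L_c = 39 − 30/2 = 24, R_n = min(1.2×24×14×450, 2.4×27×14×450) = 181.44 kN/bolt; interior L_c = 78 − 30 = 48, R_n = 362.88 kN/bolt. φR_n = 0.75 × (2×181.44 + 6×362.88) = 1905.1 kN.
Tension yield (gross): A_g = 328×14 = 4592 mm². φR_n = 0.90 × 350 × 4592 = 1446.5 kN.
Tension rupture (net): A_n = (328 − 2×32)×14 = 3696 mm² (U = 1.0, A_e = A_n). φR_n = 0.75 × 450 × 3696 = 1247.4 kN.
Governing: min(3978.1, 1905.1, 1446.5, 1247.4) = 1247.4 kN → net-section rupture.

1247.4 kN (net-section rupture governs)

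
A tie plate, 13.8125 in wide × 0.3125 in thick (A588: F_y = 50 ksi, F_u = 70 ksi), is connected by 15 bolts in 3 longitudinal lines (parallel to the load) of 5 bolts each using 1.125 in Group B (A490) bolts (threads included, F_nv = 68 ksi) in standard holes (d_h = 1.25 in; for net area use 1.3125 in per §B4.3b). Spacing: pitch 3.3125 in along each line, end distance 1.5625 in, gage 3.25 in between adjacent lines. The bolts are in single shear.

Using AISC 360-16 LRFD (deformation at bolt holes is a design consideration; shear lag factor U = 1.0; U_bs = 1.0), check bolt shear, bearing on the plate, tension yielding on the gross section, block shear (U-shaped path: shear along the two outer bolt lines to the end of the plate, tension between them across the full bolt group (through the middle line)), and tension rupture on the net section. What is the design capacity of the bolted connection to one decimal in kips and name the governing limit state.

Bolt shear: A_b = π(1.125)²/4 = 0.99402 in². φR_n = 0.75 × 68 × 0.99402 × 15 × 1 = 760.4 kips.
Bearing (0.3125 in plate, F_u = 70 ksi): end bolts L_c = 1.5625 − 1.25/2 = 0.9375, R_n = min(1.2×0.9375×0.3125×70, 2.4×1.125×0.3125×70) = 24.609 kips/bolt; interior L_c = 3.3125 − 1.25 = 2.0625, R_n = 54.141 kips/bolt. φR_n = 0.75 × (3×24.609 + 12×54.141) = 542.6 kips.
Tension yield (gross): A_g = 13.8125×0.3125 = 4.3164 in². φR_n = 0.90 × 50 × 4.3164 = 194.2 kips.
Block shear: shear path 2×[1.5625+4×3.3125] = 2×14.8125 in, A_gv = 9.2578, A_nv = 2×(14.8125 − 4.5×1.3125)×0.3125 = 5.5664 in²; tension across gage: (6.5 − 2×1.3125)×0.3125 = 1.2109 in². R_n = min(0.6×70×5.5664, 0.6×50×9.2578) + 1.0×70×1.2109 = min(233.79, 277.73) + 84.763 = 318.55 kips. φR_n = 0.75 × 318.55 = 238.9 kips.
Tension rupture (net): A_n = (13.8125 − 3×1.3125)×0.3125 = 3.0859 in² (U = 1.0, A_e = A_n). φR_n = 0.75 × 70 × 3.0859 = 162.0 kips.
Governing: min(760.4, 542.6, 194.2, 238.9, 162.0) = 162.0 kips → net-section rupture.

162.0 kips (net-section rupture governs)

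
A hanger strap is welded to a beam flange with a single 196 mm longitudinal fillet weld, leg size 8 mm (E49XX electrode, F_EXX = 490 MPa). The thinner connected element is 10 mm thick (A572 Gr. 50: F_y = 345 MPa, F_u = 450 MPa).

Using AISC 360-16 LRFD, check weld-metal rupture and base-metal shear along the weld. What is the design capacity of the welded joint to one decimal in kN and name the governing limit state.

Weld metal: throat = 0.707×8 = 5.656 mm, L = 196 mm. φR_n = 0.75 × 0.6 × 490 × 5.656 × 196 = 244.4 kN.
Base metal shear (10 mm plate): yield φR_n = 1.0×0.6×345×10×196 = 405.7 kN; rupture φR_n = 0.75×0.6×450×10×196 = 396.9 kN; take 396.9 kN (rupture).
Governing: min(244.4, 396.9) = 244.4 kN → weld metal.

244.4 kN (weld metal governs)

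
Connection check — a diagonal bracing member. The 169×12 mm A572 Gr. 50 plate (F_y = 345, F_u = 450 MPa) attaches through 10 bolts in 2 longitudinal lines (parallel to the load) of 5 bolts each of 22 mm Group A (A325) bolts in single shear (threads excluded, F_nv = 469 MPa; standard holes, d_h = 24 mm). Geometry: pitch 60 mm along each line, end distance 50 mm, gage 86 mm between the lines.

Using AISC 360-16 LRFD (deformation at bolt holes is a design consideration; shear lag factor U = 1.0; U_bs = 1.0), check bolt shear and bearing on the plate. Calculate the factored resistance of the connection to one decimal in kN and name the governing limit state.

Bolt shear: A_b = π(22)²/4 = 380.13 mm². φR_n = 0.75 × 469 × 380.13 × 10 × 1 = 1337.1 kN.
Bearing (12 mm plate, F_u = 450 MPa): end bolts L_c = 50 − 24/2 = 38, R_n = min(1.2×38×12×450, 2.4×22×12×450) = 246.24 kN/bolt; interior L_c = 60 − 24 = 36, R_n = 233.28 kN/bolt. φR_n = 0.75 × (2×246.24 + 8×233.28) = 1769.0 kN.
Governing: min(1337.1, 1769.0) = 1337.1 kN → bolt shear.

1337.1 kN (bolt shear governs)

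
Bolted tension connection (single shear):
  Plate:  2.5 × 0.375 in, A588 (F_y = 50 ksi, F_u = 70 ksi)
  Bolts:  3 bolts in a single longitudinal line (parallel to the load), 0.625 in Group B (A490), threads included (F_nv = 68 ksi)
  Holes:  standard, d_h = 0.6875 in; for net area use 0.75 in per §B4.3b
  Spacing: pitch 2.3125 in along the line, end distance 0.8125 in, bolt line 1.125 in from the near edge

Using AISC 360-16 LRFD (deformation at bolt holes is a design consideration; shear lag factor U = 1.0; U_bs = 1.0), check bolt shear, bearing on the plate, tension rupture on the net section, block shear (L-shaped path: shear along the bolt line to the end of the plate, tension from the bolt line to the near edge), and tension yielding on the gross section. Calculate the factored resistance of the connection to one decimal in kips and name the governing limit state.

Bolt shear: A_b = π(0.625)²/4 = 0.3068 in². φR_n = 0.75 × 68 × 0.3068 × 3 × 1 = 46.9 kips.
Bearing (0.375 in plate, F_u = 70 ksi): end bolts L_c = 0.8125 − 0.6875/2 = 0.46875, R_n = min(1.2×0.46875×0.375×70, 2.4×0.625×0.375×70) = 14.766 kips/bolt; interior L_c = 2.3125 − 0.6875 = 1.625, R_n = 39.375 kips/bolt. φR_n = 0.75 × (1×14.766 + 2×39.375) = 70.1 kips.
Tension rupture (net): A_n = (2.5 − 1×0.75)×0.375 = 0.65625 in² (U = 1.0, A_e = A_n). φR_n = 0.75 × 70 × 0.65625 = 34.5 kips.
Block shear: shear path 1×[0.8125+2×2.3125] = 1×5.4375 in, A_gv = 2.0391, A_nv = 1×(5.4375 − 2.5×0.75)×0.375 = 1.3359 in²; tension to near edge: (1.125 − 0.5×0.75)×0.375 = 0.28125 in². R_n = min(0.6×70×1.3359, 0.6×50×2.0391) + 1.0×70×0.28125 = min(56.108, 61.173) + 19.688 = 75.796 kips. φR_n = 0.75 × 75.796 = 56.8 kips.
Tension yield (gross): A_g = 2.5×0.375 = 0.9375 in². φR_n = 0.90 × 50 × 0.9375 = 42.2 kips.
Governing: min(46.9, 70.1, 34.5, 56.8, 42.2) = 34.5 kips → net-section rupture.

34.5 kips (net-section rupture governs)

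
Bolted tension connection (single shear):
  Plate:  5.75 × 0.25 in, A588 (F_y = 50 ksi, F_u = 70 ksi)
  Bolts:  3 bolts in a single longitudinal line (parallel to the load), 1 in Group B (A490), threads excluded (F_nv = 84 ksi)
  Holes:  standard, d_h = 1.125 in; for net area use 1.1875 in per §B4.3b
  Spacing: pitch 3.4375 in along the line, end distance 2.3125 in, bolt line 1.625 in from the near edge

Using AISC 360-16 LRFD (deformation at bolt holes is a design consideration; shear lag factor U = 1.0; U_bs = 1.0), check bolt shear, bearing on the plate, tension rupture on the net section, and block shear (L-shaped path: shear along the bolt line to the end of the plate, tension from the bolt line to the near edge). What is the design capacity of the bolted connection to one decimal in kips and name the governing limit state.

59.9 kips (net-section rupture governs)

Bolt shear: A_b = π(1)²/4 = 0.7854 in². φR_n = 0.75 × 84 × 0.7854 × 3 × 1 = 148.4 kips.
Bearing (0.25 in plate, F_u = 70 ksi): end bolts L_c = 2.3125 − 1.125/2 = 1.75, R_n = min(1.2×1.75×0.25×70, 2.4×1×0.25×70) = 36.75 kips/bolt; interior L_c = 3.4375 − 1.125 = 2.3125, R_n = 42 kips/bolt. φR_n = 0.75 × (1×36.75 + 2×42) = 90.6 kips.
Tension rupture (net): A_n = (5.75 − 1×1.1875)×0.25 = 1.1406 in² (U = 1.0, A_e = A_n). φR_n = 0.75 × 70 × 1.1406 = 59.9 kips.
Block shear: shear path 1×[2.3125+2×3.4375] = 1×9.1875 in, A_gv = 2.2969, A_nv = 1×(9.1875 − 2.5×1.1875)×0.25 = 1.5547 in²; tension to near edge: (1.625 − 0.5×1.1875)×0.25 = 0.25781 in². R_n = min(0.6×70×1.5547, 0.6×50×2.2969) + 1.0×70×0.25781 = min(65.297, 68.907) + 18.047 = 83.344 kips. φR_n = 0.75 × 83.344 = 62.5 kips.
Governing: min(148.4, 90.6, 59.9, 62.5) = 59.9 kips → net-section rupture.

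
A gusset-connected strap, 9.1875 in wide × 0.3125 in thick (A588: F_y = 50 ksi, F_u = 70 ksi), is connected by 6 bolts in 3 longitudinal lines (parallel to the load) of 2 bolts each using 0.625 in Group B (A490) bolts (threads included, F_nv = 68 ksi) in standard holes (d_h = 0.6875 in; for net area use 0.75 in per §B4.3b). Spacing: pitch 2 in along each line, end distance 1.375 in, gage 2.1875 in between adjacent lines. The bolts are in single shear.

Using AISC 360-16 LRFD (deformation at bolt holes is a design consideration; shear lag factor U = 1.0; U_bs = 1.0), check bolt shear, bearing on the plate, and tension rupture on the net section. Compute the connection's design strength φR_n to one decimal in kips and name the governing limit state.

Bolt shear: A_b = π(0.625)²/4 = 0.3068 in². φR_n = 0.75 × 68 × 0.3068 × 6 × 1 = 93.9 kips.
Bearing (0.3125 in plate, F_u = 70 ksi): end bolts L_c = 1.375 − 0.6875/2 = 1.03125, R_n = min(1.2×1.03125×0.3125×70, 2.4×0.625×0.3125×70) = 27.07 kips/bolt; interior L_c = 2 − 0.6875 = 1.3125, R_n = 32.813 kips/bolt. φR_n = 0.75 × (3×27.07 + 3×32.813) = 134.7 kips.
Tension rupture (net): A_n = (9.1875 − 3×0.75)×0.3125 = 2.168 in² (U = 1.0, A_e = A_n). φR_n = 0.75 × 70 × 2.168 = 113.8 kips.
Governing: min(93.9, 134.7, 113.8) = 93.9 kips → bolt shear.

93.9 kips (bolt shear governs)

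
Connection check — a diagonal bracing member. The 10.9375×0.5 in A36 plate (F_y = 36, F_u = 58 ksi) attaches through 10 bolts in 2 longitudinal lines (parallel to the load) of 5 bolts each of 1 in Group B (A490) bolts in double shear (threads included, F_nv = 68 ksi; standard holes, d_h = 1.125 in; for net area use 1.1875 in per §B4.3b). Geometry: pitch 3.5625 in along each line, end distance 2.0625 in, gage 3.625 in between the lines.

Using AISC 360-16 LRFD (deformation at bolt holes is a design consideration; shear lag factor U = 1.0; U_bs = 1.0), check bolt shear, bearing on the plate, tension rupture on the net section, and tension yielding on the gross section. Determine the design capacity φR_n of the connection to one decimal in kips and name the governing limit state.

177.2 kips (gross-section yield governs)

Bolt shear: A_b = π(1)²/4 = 0.7854 in². φR_n = 0.75 × 68 × 0.7854 × 10 × 2 = 801.1 kips.
Bearing (0.5 in plate, F_u = 58 ksi): end bolts L_c = 2.0625 − 1.125/2 = 1.5, R_n = min(1.2×1.5×0.5×58, 2.4×1×0.5×58) = 52.2 kips/bolt; interior L_c = 3.5625 − 1.125 = 2.4375, R_n = 69.6 kips/bolt. φR_n = 0.75 × (2×52.2 + 8×69.6) = 495.9 kips.
Tension rupture (net): A_n = (10.9375 − 2×1.1875)×0.5 = 4.2813 in² (U = 1.0, A_e = A_n). φR_n = 0.75 × 58 × 4.2813 = 186.2 kips.
Tension yield (gross): A_g = 10.9375×0.5 = 5.4688 in². φR_n = 0.90 × 36 × 5.4688 = 177.2 kips.
Governing: min(801.1, 495.9, 186.2, 177.2) = 177.2 kips → gross-section yield.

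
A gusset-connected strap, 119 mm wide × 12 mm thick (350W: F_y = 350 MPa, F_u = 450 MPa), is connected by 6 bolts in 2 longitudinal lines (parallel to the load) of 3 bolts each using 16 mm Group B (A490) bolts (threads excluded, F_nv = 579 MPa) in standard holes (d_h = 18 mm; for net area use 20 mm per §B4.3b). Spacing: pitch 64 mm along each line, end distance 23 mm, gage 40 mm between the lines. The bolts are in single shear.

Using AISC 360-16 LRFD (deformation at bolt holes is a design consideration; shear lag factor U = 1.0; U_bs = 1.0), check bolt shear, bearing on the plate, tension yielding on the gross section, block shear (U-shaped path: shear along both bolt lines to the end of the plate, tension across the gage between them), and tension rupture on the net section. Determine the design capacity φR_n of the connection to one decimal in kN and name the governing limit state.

Bolt shear: A_b = π(16)²/4 = 201.06 mm². φR_n = 0.75 × 579 × 201.06 × 6 × 1 = 523.9 kN.
Bearing (12 mm plate, F_u = 450 MPa): end bolts L_c = 23 − 18/2 = 14, R_n = min(1.2×14×12×450, 2.4×16×12×450) = 90.72 kN/bolt; interior L_c = 64 − 18 = 46, R_n = 207.36 kN/bolt. φR_n = 0.75 × (2×90.72 + 4×207.36) = 758.2 kN.
Tension yield (gross): A_g = 119×12 = 1428 mm². φR_n = 0.90 × 350 × 1428 = 449.8 kN.
Block shear: shear path 2×[23+2×64] = 2×151 mm, A_gv = 3624, A_nv = 2×(151 − 2.5×20)×12 = 2424 mm²; tension across gage: (40 − 1×20)×12 = 240 mm². R_n = min(0.6×450×2424, 0.6×350×3624) + 1.0×450×240 = min(654.48, 761.04) + 108 = 762.48 kN. φR_n = 0.75 × 762.48 = 571.9 kN.
Tension rupture (net): A_n = (119 − 2×20)×12 = 948 mm² (U = 1.0, A_e = A_n). φR_n = 0.75 × 450 × 948 = 320.0 kN.
Governing: min(523.9, 758.2, 449.8, 571.9, 320.0) = 320.0 kN → net-section rupture.

320.0 kN (net-section rupture governs)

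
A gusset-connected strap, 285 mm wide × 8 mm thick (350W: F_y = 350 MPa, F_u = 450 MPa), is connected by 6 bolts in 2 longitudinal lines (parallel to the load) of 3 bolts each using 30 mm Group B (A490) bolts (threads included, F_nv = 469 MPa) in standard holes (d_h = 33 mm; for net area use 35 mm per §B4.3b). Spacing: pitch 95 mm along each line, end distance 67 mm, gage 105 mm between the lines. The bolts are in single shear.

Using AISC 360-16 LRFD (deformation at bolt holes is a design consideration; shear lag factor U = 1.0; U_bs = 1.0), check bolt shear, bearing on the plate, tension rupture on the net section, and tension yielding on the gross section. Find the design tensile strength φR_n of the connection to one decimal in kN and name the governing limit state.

Bolt shear: A_b = π(30)²/4 = 706.86 mm². φR_n = 0.75 × 469 × 706.86 × 6 × 1 = 1491.8 kN.
Bearing (8 mm plate, F_u = 450 MPa): end bolts L_c = 67 − 33/2 = 50.5, R_n = min(1.2×50.5×8×450, 2.4×30×8×450) = 218.16 kN/bolt; interior L_c = 95 − 33 = 62, R_n = 259.2 kN/bolt. φR_n = 0.75 × (2×218.16 + 4×259.2) = 1104.8 kN.
Tension rupture (net): A_n = (285 − 2×35)×8 = 1720 mm² (U = 1.0, A_e = A_n). φR_n = 0.75 × 450 × 1720 = 580.5 kN.
Tension yield (gross): A_g = 285×8 = 2280 mm². φR_n = 0.90 × 350 × 2280 = 718.2 kN.
Governing: min(1491.8, 1104.8, 580.5, 718.2) = 580.5 kN → net-section rupture.

580.5 kN (net-section rupture governs)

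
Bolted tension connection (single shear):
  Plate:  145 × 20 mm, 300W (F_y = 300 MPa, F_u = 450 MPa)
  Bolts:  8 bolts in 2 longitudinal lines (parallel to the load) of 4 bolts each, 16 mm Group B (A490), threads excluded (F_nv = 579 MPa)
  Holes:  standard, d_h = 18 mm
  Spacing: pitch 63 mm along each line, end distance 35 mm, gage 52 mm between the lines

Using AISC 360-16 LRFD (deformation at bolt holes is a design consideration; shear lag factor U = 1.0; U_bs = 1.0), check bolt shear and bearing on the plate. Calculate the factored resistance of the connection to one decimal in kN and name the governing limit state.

Bolt shear: A_b = π(16)²/4 = 201.06 mm². φR_n = 0.75 × 579 × 201.06 × 8 × 1 = 698.5 kN.
Bearing (20 mm plate, F_u = 450 MPa): end bolts L_c = 35 − 18/2 = 26, R_n = min(1.2×26×20×450, 2.4×16×20×450) = 280.8 kN/bolt; interior L_c = 63 − 18 = 45, R_n = 345.6 kN/bolt. φR_n = 0.75 × (2×280.8 + 6×345.6) = 1976.4 kN.
Governing: min(698.5, 1976.4) = 698.5 kN → bolt shear.

698.5 kN (bolt shear governs)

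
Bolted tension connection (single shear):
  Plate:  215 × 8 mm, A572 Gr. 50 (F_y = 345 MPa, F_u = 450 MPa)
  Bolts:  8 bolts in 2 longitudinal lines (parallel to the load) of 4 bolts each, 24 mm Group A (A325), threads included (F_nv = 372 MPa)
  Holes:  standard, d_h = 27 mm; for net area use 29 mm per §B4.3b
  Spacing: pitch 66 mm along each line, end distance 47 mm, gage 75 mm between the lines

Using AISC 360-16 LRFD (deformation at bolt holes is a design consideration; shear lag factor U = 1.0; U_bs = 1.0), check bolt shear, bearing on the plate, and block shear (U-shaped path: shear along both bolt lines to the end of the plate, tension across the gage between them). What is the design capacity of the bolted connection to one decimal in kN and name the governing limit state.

Bolt shear: A_b = π(24)²/4 = 452.39 mm². φR_n = 0.75 × 372 × 452.39 × 8 × 1 = 1009.7 kN.
Bearing (8 mm plate, F_u = 450 MPa): end bolts L_c = 47 − 27/2 = 33.5, R_n = min(1.2×33.5×8×450, 2.4×24×8×450) = 144.72 kN/bolt; interior L_c = 66 − 27 = 39, R_n = 168.48 kN/bolt. φR_n = 0.75 × (2×144.72 + 6×168.48) = 975.2 kN.
Block shear: shear path 2×[47+3×66] = 2×245 mm, A_gv = 3920, A_nv = 2×(245 − 3.5×29)×8 = 2296 mm²; tension across gage: (75 − 1×29)×8 = 368 mm². R_n = min(0.6×450×2296, 0.6×345×3920) + 1.0×450×368 = min(619.92, 811.44) + 165.6 = 785.52 kN. φR_n = 0.75 × 785.52 = 589.1 kN.
Governing: min(1009.7, 975.2, 589.1) = 589.1 kN → block shear.

589.1 kN (block shear governs)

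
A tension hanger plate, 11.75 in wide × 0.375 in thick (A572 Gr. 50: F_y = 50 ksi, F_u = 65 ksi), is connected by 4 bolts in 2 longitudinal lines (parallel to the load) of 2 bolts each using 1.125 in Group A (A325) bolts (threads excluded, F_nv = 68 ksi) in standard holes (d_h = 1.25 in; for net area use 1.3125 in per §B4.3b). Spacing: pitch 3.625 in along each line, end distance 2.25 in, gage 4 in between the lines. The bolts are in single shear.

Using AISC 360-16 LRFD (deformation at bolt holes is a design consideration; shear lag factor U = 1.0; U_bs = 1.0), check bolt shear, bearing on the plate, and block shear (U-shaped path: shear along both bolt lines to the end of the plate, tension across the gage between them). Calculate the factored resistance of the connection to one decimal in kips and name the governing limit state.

Bolt shear: A_b = π(1.125)²/4 = 0.99402 in². φR_n = 0.75 × 68 × 0.99402 × 4 × 1 = 202.8 kips.
Bearing (0.375 in plate, F_u = 65 ksi): end bolts L_c = 2.25 − 1.25/2 = 1.625, R_n = min(1.2×1.625×0.375×65, 2.4×1.125×0.375×65) = 47.531 kips/bolt; interior L_c = 3.625 − 1.25 = 2.375, R_n = 65.813 kips/bolt. φR_n = 0.75 × (2×47.531 + 2×65.813) = 170.0 kips.
Block shear: shear path 2×[2.25+1×3.625] = 2×5.875 in, A_gv = 4.4063, A_nv = 2×(5.875 − 1.5×1.3125)×0.375 = 2.9297 in²; tension across gage: (4 − 1×1.3125)×0.375 = 1.0078 in². R_n = min(0.6×65×2.9297, 0.6×50×4.4063) + 1.0×65×1.0078 = min(114.26, 132.19) + 65.507 = 179.77 kips. φR_n = 0.75 × 179.77 = 134.8 kips.
Governing: min(202.8, 170.0, 134.8) = 134.8 kips → block shear.

134.8 kips (block shear governs)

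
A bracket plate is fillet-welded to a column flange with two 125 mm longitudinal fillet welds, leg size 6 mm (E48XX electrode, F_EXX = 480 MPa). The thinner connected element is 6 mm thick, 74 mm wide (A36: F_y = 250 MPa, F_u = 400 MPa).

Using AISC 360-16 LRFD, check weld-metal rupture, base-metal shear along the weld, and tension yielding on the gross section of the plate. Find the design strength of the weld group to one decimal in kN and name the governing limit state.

Weld metal: throat = 0.707×6 = 4.242 mm, L = 2×125 = 250 mm. φR_n = 0.75 × 0.6 × 480 × 4.242 × 250 = 229.1 kN.
Base metal shear (6 mm plate): yield φR_n = 1.0×0.6×250×6×250 = 225.0 kN; rupture φR_n = 0.75×0.6×400×6×250 = 270.0 kN; take 225.0 kN (yield).
Tension yield (gross): A_g = 74×6 = 444 mm². φR_n = 0.90 × 250 × 444 = 99.9 kN.
Governing: min(229.1, 225.0, 99.9) = 99.9 kN → gross-section yield.

99.9 kN (gross-section yield governs)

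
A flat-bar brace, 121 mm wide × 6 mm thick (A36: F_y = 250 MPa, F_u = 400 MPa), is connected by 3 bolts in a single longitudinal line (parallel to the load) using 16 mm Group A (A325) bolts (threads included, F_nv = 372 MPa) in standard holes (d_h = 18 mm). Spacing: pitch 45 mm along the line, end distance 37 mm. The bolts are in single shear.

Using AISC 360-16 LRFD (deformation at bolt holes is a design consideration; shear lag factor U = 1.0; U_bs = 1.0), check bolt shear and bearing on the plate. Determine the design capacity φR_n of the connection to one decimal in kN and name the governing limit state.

168.3 kN (bolt shear governs)

Bolt shear: A_b = π(16)²/4 = 201.06 mm². φR_n = 0.75 × 372 × 201.06 × 3 × 1 = 168.3 kN.
Bearing (6 mm plate, F_u = 400 MPa): end bolts L_c = 37 − 18/2 = 28, R_n = min(1.2×28×6×400, 2.4×16×6×400) = 80.64 kN/bolt; interior L_c = 45 − 18 = 27, R_n = 77.76 kN/bolt. φR_n = 0.75 × (1×80.64 + 2×77.76) = 177.1 kN.
Governing: min(168.3, 177.1) = 168.3 kN → bolt shear.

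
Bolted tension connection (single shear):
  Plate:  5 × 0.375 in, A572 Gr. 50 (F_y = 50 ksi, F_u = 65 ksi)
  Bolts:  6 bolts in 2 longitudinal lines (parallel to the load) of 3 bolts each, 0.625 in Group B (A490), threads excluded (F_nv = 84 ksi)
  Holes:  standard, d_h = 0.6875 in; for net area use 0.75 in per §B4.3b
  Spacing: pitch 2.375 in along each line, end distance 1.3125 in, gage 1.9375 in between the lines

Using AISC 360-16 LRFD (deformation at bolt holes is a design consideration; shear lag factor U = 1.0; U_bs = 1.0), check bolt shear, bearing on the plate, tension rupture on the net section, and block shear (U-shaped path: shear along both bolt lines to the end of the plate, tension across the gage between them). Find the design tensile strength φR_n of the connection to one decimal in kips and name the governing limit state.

Bolt shear: A_b = π(0.625)²/4 = 0.3068 in². φR_n = 0.75 × 84 × 0.3068 × 6 × 1 = 116.0 kips.
Bearing (0.375 in plate, F_u = 65 ksi): end bolts L_c = 1.3125 − 0.6875/2 = 0.96875, R_n = min(1.2×0.96875×0.375×65, 2.4×0.625×0.375×65) = 28.336 kips/bolt; interior L_c = 2.375 − 0.6875 = 1.6875, R_n = 36.563 kips/bolt. φR_n = 0.75 × (2×28.336 + 4×36.563) = 152.2 kips.
Tension rupture (net): A_n = (5 − 2×0.75)×0.375 = 1.3125 in² (U = 1.0, A_e = A_n). φR_n = 0.75 × 65 × 1.3125 = 64.0 kips.
Block shear: shear path 2×[1.3125+2×2.375] = 2×6.0625 in, A_gv = 4.5469, A_nv = 2×(6.0625 − 2.5×0.75)×0.375 = 3.1406 in²; tension across gage: (1.9375 − 1×0.75)×0.375 = 0.44531 in². R_n = min(0.6×65×3.1406, 0.6×50×4.5469) + 1.0×65×0.44531 = min(122.48, 136.41) + 28.945 = 151.43 kips. φR_n = 0.75 × 151.43 = 113.6 kips.
Governing: min(116.0, 152.2, 64.0, 113.6) = 64.0 kips → net-section rupture.

64.0 kips (net-section rupture governs)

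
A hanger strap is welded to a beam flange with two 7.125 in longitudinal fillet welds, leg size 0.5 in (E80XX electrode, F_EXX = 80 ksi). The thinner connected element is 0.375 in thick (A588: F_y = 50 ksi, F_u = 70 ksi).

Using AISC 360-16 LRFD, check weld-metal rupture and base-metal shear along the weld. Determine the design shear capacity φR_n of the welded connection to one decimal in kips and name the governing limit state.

Weld metal: throat = 0.707×0.5 = 0.3535 in, L = 2×7.125 = 14.25 in. φR_n = 0.75 × 0.6 × 80 × 0.3535 × 14.25 = 181.3 kips.
Base metal shear (0.375 in plate): yield φR_n = 1.0×0.6×50×0.375×14.25 = 160.3 kips; rupture φR_n = 0.75×0.6×70×0.375×14.25 = 168.3 kips; take 160.3 kips (yield).
Governing: min(181.3, 160.3) = 160.3 kips → base-metal shear.

160.3 kips (base-metal shear governs)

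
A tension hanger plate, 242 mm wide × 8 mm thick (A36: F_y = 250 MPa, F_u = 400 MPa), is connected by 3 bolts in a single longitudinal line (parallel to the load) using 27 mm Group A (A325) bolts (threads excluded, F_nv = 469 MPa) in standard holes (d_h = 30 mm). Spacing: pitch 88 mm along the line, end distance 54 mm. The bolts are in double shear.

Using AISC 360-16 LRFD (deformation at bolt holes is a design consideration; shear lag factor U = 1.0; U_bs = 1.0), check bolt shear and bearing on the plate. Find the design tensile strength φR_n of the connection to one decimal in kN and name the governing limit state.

Bolt shear: A_b = π(27)²/4 = 572.56 mm². φR_n = 0.75 × 469 × 572.56 × 3 × 2 = 1208.4 kN.
Bearing (8 mm plate, F_u = 400 MPa): end bolts L_c = 54 − 30/2 = 39, R_n = min(1.2×39×8×400, 2.4×27×8×400) = 149.76 kN/bolt; interior L_c = 88 − 30 = 58, R_n = 207.36 kN/bolt. φR_n = 0.75 × (1×149.76 + 2×207.36) = 423.4 kN.
Governing: min(1208.4, 423.4) = 423.4 kN → bearing.

423.4 kN (bearing governs)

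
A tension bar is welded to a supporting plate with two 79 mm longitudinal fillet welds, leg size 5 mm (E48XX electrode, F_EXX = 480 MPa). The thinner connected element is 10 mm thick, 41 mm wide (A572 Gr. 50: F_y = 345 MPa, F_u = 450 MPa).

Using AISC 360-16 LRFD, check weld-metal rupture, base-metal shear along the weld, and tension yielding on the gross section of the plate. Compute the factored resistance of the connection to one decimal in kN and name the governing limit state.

120.6 kN (weld metal governs)

Weld metal: throat = 0.707×5 = 3.535 mm, L = 2×79 = 158 mm. φR_n = 0.75 × 0.6 × 480 × 3.535 × 158 = 120.6 kN.
Base metal shear (10 mm plate): yield φR_n = 1.0×0.6×345×10×158 = 327.1 kN; rupture φR_n = 0.75×0.6×450×10×158 = 320.0 kN; take 320.0 kN (rupture).
Tension yield (gross): A_g = 41×10 = 410 mm². φR_n = 0.90 × 345 × 410 = 127.3 kN.
Governing: min(120.6, 320.0, 127.3) = 120.6 kN → weld metal.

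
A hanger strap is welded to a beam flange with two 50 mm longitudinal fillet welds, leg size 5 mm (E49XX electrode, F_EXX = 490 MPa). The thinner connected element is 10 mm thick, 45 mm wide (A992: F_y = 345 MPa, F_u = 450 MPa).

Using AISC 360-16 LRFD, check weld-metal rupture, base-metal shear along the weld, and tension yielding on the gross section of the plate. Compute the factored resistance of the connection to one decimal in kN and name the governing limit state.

77.9 kN (weld metal governs)

Weld metal: throat = 0.707×5 = 3.535 mm, L = 2×50 = 100 mm. φR_n = 0.75 × 0.6 × 490 × 3.535 × 100 = 77.9 kN.
Base metal shear (10 mm plate): yield φR_n = 1.0×0.6×345×10×100 = 207.0 kN; rupture φR_n = 0.75×0.6×450×10×100 = 202.5 kN; take 202.5 kN (rupture).
Tension yield (gross): A_g = 45×10 = 450 mm². φR_n = 0.90 × 345 × 450 = 139.7 kN.
Governing: min(77.9, 202.5, 139.7) = 77.9 kN → weld metal.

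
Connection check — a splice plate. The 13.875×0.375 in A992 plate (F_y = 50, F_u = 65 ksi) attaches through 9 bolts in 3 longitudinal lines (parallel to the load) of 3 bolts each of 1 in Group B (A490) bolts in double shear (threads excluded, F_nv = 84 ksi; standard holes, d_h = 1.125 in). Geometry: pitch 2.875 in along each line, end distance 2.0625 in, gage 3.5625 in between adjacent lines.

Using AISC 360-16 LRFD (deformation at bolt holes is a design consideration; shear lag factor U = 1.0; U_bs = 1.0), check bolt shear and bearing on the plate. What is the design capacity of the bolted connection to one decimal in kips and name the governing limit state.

Bolt shear: A_b = π(1)²/4 = 0.7854 in². φR_n = 0.75 × 84 × 0.7854 × 9 × 2 = 890.6 kips.
Bearing (0.375 in plate, F_u = 65 ksi): end bolts L_c = 2.0625 − 1.125/2 = 1.5, R_n = min(1.2×1.5×0.375×65, 2.4×1×0.375×65) = 43.875 kips/bolt; interior L_c = 2.875 − 1.125 = 1.75, R_n = 51.188 kips/bolt. φR_n = 0.75 × (3×43.875 + 6×51.188) = 329.1 kips.
Governing: min(890.6, 329.1) = 329.1 kips → bearing.

329.1 kips (bearing governs)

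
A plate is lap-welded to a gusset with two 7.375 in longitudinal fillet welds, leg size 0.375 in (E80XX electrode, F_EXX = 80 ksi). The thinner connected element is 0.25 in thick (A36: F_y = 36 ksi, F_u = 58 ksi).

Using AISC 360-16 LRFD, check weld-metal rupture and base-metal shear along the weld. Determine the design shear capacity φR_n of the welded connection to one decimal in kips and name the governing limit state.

Weld metal: throat = 0.707×0.375 = 0.26513 in, L = 2×7.375 = 14.75 in. φR_n = 0.75 × 0.6 × 80 × 0.26513 × 14.75 = 140.8 kips.
Base metal shear (0.25 in plate): yield φR_n = 1.0×0.6×36×0.25×14.75 = 79.7 kips; rupture φR_n = 0.75×0.6×58×0.25×14.75 = 96.2 kips; take 79.7 kips (yield).
Governing: min(140.8, 79.7) = 79.7 kips → base-metal shear.

79.7 kips (base-metal shear governs)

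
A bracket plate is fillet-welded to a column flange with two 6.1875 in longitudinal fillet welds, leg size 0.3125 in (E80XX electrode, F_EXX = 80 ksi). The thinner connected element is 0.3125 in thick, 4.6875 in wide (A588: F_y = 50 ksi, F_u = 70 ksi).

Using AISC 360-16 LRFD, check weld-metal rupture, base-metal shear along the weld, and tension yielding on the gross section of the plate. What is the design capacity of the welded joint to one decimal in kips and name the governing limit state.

Weld metal: throat = 0.707×0.3125 = 0.22094 in, L = 2×6.1875 = 12.375 in. φR_n = 0.75 × 0.6 × 80 × 0.22094 × 12.375 = 98.4 kips.
Base metal shear (0.3125 in plate): yield φR_n = 1.0×0.6×50×0.3125×12.375 = 116.0 kips; rupture φR_n = 0.75×0.6×70×0.3125×12.375 = 121.8 kips; take 116.0 kips (yield).
Tension yield (gross): A_g = 4.6875×0.3125 = 1.4648 in². φR_n = 0.90 × 50 × 1.4648 = 65.9 kips.
Governing: min(98.4, 116.0, 65.9) = 65.9 kips → gross-section yield.

65.9 kips (gross-section yield governs)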